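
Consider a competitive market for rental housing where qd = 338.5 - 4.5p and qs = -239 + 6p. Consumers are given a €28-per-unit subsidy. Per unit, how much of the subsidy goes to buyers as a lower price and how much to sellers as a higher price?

Buyers gain €16 per unit; sellers gain €12 per unit

Pre-subsidy: 338.5 - 4.5p = -239 + 6p gives p* = 55, q* = 91.
With the rebate, buyers effectively pay pb = ps − 28, where ps is the price sellers receive.
Demand in terms of ps becomes qd = 338.5 − 4.5(ps − 28) = 464.5 - 4.5ps. Setting this equal to supply: 464.5 - 4.5ps = -239 + 6ps, so ps = 67.
Buyers pay pb = 67 − 28 = 39; q' = -239 + 6·67 = 163.
Buyers' price falls by p* − pb = 55 − 39 = 16; sellers' price rises by ps − p* = 67 − 55 = 12.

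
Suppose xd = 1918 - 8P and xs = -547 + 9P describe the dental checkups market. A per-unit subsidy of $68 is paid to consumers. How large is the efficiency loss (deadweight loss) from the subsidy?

Pre-subsidy: 1918 - 8P = -547 + 9P gives P* = 145, x* = 758.
With the rebate, buyers effectively pay Pb = Ps − 68, where Ps is the price sellers receive.
Demand in terms of Ps becomes xd = 1918 − 8(Ps − 68) = 2462 - 8Ps. Setting this equal to supply: 2462 - 8Ps = -547 + 9Ps, so Ps = 177.
Buyers pay Pb = 177 − 68 = 109; x' = -547 + 9·177 = 1046.
The subsidy expands output by 1046 − 758 = 288 past the efficient level; on those units the gap between marginal cost and willingness to pay runs from 0 up to 68.
DWL = ½ × 68 × 288 = 9792.

Deadweight loss = $9792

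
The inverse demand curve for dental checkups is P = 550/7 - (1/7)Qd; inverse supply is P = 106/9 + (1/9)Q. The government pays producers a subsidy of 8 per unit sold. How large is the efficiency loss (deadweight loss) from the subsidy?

Pre-subsidy: 550/7 - (1/7)Q = 106/9 + (1/9)Q gives Q* = 263 and P* = 41.
With the subsidy, sellers receive Ps = Pb + 8 for each unit, where Pb is the price buyers pay.
On the curves, Pb = 550/7 - (1/7)Q and Ps = 106/9 + (1/9)Q; the wedge Ps − Pb = 8 gives 106/9 + (1/9)Q − (550/7 - (1/7)Q) = 8, so Q' = 294.5.
Then Pb = 550/7 − (1/7)·294.5 = 36.5 and Ps = 106/9 + (1/9)·294.5 = 44.5.
The subsidy expands output by 294.5 − 263 = 31.5 past the efficient level; on those units the gap between marginal cost and willingness to pay runs from 0 up to 8.
DWL = ½ × 8 × 31.5 = 126.

Deadweight loss = 126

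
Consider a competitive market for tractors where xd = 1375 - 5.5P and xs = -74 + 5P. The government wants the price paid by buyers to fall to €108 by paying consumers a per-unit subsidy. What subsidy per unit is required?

At a buyer price of 108, quantity demanded is 1375 − 5.5·108 = 781.
Sellers supply 781 only when they receive Ps with -74 + 5·Ps = 781, i.e. Ps = 171.
s = Ps − Pb = 171 − 108 = 63.

Required subsidy s = €63 per unit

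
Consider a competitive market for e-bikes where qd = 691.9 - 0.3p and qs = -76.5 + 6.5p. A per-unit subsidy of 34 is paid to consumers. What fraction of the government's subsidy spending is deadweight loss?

DWL / government spending = 39/5342

Pre-subsidy: 691.9 - 0.3p = -76.5 + 6.5p gives p* = 113, q* = 658.
With the rebate, buyers effectively pay pb = ps − 34, where ps is the price sellers receive.
Demand in terms of ps becomes qd = 691.9 − 0.3(ps − 34) = 702.1 - 0.3ps. Setting this equal to supply: 702.1 - 0.3ps = -76.5 + 6.5ps, so ps = 114.5.
Buyers pay pb = 114.5 − 34 = 80.5; q' = -76.5 + 6.5·114.5 = 667.75.
ΔCS = ½(658 + 667.75)(113 − 80.5) = 21543.4375; ΔPS = ½(658 + 667.75)(114.5 − 113) = 994.3125.
Government spending = 34 × 667.75 = 22703.5.
DWL = ½ × 34 × (667.75 − 658) = 165.75; fraction = 165.75 / 22703.5 = 39/5342.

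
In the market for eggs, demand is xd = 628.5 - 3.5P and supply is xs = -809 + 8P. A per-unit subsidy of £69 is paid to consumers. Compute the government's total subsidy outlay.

Pre-subsidy: 628.5 - 3.5P = -809 + 8P gives P* = 125, x* = 191.
With the rebate, buyers effectively pay Pb = Ps − 69, where Ps is the price sellers receive.
Demand in terms of Ps becomes xd = 628.5 − 3.5(Ps − 69) = 870 - 3.5Ps. Setting this equal to supply: 870 - 3.5Ps = -809 + 8Ps, so Ps = 146.
Buyers pay Pb = 146 − 69 = 77; x' = -809 + 8·146 = 359.
Government outlay = subsidy × quantity = 69 × 359 = 24771.

Government cost = £24771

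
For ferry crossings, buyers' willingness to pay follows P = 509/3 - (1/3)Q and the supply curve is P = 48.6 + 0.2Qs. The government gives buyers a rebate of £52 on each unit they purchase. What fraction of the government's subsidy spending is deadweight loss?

DWL / government spending = 195/1298

Pre-subsidy: 509/3 - (1/3)Q = 48.6 + 0.2Q gives Q* = 227 and P* = 94.
With the rebate, buyers effectively pay Pb = Ps − 52, where Ps is the price sellers receive.
On the curves, Pb = 509/3 - (1/3)Q and Ps = 48.6 + 0.2Q; the wedge Ps − Pb = 52 gives 48.6 + 0.2Q − (509/3 - (1/3)Q) = 52, so Q' = 324.5.
Then Pb = 509/3 − (1/3)·324.5 = 61.5 and Ps = 48.6 + 0.2·324.5 = 113.5.
ΔCS = ½(227 + 324.5)(94 − 61.5) = 8961.875; ΔPS = ½(227 + 324.5)(113.5 − 94) = 5377.125.
Government spending = 52 × 324.5 = 16874.
DWL = ½ × 52 × (324.5 − 227) = 2535; fraction = 2535 / 16874 = 195/1298.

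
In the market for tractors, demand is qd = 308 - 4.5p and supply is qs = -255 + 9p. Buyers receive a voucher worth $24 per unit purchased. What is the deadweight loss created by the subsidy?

Deadweight loss = $864

Pre-subsidy: 308 - 4.5p = -255 + 9p gives p* = 1126/27, q* = 361/3.
With the rebate, buyers effectively pay pb = ps − 24, where ps is the price sellers receive.
Demand in terms of ps becomes qd = 308 − 4.5(ps − 24) = 416 - 4.5ps. Setting this equal to supply: 416 - 4.5ps = -255 + 9ps, so ps = 1342/27.
Buyers pay pb = 1342/27 − 24 = 694/27; q' = -255 + 9·(1342/27) = 577/3.
The subsidy expands output by 577/3 − 361/3 = 72 past the efficient level; on those units the gap between marginal cost and willingness to pay runs from 0 up to 24.
DWL = ½ × 24 × 72 = 864.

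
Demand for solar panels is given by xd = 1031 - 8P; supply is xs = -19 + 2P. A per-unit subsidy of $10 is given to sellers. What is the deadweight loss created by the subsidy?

Deadweight loss = $80

Pre-subsidy: 1031 - 8P = -19 + 2P gives P* = 105, x* = 191.
With the subsidy, sellers receive Ps = Pb + 10 for each unit, where Pb is the price buyers pay.
Supply in terms of Pb becomes xs = -19 + 2(Pb + 10) = 1 + 2Pb. Setting this equal to demand: 1031 - 8Pb = 1 + 2Pb, so Pb = 103.
Sellers receive Ps = 103 + 10 = 113; x' = 1031 − 8·103 = 207.
The subsidy expands output by 207 − 191 = 16 past the efficient level; on those units the gap between marginal cost and willingness to pay runs from 0 up to 10.
DWL = ½ × 10 × 16 = 80.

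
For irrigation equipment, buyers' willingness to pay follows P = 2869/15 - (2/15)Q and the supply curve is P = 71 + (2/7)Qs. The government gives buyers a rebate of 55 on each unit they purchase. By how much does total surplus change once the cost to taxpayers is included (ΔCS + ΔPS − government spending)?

Net change in total surplus = -3609.375

Pre-subsidy: 2869/15 - (2/15)Q = 71 + (2/7)Q gives Q* = 287 and P* = 153.
With the rebate, buyers effectively pay Pb = Ps − 55, where Ps is the price sellers receive.
On the curves, Pb = 2869/15 - (2/15)Q and Ps = 71 + (2/7)Q; the wedge Ps − Pb = 55 gives 71 + (2/7)Q − (2869/15 - (2/15)Q) = 55, so Q' = 418.25.
Then Pb = 2869/15 − (2/15)·418.25 = 135.5 and Ps = 71 + (2/7)·418.25 = 190.5.
ΔCS = ½(287 + 418.25)(153 − 135.5) = 6170.9375; ΔPS = ½(287 + 418.25)(190.5 − 153) = 13223.4375.
Government spending = 55 × 418.25 = 23003.75.
Net change = 6170.9375 + 13223.4375 − 23003.75 = -3609.375. The loss equals the DWL triangle ½·55·131.25.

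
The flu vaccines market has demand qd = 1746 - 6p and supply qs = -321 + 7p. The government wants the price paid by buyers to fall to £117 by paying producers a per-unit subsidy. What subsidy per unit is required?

Required subsidy s = £78 per unit

At a buyer price of 117, quantity demanded is 1746 − 6·117 = 1044.
Sellers supply 1044 only when they receive ps with -321 + 7·ps = 1044, i.e. ps = 195.
s = ps − pb = 195 − 117 = 78.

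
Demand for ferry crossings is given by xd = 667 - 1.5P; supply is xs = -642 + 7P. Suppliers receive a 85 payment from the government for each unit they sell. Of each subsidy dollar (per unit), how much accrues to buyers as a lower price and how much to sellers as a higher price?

Buyers gain 70 per unit; sellers gain 15 per unit

Pre-subsidy: 667 - 1.5P = -642 + 7P gives P* = 154, x* = 436.
With the subsidy, sellers receive Ps = Pb + 85 for each unit, where Pb is the price buyers pay.
Supply in terms of Pb becomes xs = -642 + 7(Pb + 85) = -47 + 7Pb. Setting this equal to demand: 667 - 1.5Pb = -47 + 7Pb, so Pb = 84.
Sellers receive Ps = 84 + 85 = 169; x' = 667 − 1.5·84 = 541.
Buyers' price falls by P* − Pb = 154 − 84 = 70; sellers' price rises by Ps − P* = 169 − 154 = 15.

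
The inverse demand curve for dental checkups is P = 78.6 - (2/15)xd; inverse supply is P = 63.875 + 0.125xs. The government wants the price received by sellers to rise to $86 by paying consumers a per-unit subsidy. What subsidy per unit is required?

At a seller price of 86, quantity supplied is -511 + 8·86 = 177.
Buyers absorb 177 only when they pay Pb = 78.6 − (2/15)·177 = 55.
s = Ps − Pb = 86 − 55 = 31.

Required subsidy s = $31 per unit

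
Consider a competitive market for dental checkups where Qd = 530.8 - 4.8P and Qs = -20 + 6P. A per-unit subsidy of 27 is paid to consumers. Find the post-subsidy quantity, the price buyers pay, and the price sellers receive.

Q' = 358; buyers pay 36; sellers receive 63

Pre-subsidy: 530.8 - 4.8P = -20 + 6P gives P* = 51, Q* = 286.
With the rebate, buyers effectively pay Pb = Ps − 27, where Ps is the price sellers receive.
Demand in terms of Ps becomes Qd = 530.8 − 4.8(Ps − 27) = 660.4 - 4.8Ps. Setting this equal to supply: 660.4 - 4.8Ps = -20 + 6Ps, so Ps = 63.
Buyers pay Pb = 63 − 27 = 36; Q' = -20 + 6·63 = 358.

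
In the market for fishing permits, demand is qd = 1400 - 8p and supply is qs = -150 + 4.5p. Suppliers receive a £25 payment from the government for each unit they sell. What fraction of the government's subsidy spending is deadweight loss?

Pre-subsidy: 1400 - 8p = -150 + 4.5p gives p* = 124, q* = 408.
With the subsidy, sellers receive ps = pb + 25 for each unit, where pb is the price buyers pay.
Supply in terms of pb becomes qs = -150 + 4.5(pb + 25) = -37.5 + 4.5pb. Setting this equal to demand: 1400 - 8pb = -37.5 + 4.5pb, so pb = 115.
Sellers receive ps = 115 + 25 = 140; q' = 1400 − 8·115 = 480.
ΔCS = ½(408 + 480)(124 − 115) = 3996; ΔPS = ½(408 + 480)(140 − 124) = 7104.
Government spending = 25 × 480 = 12000.
DWL = ½ × 25 × (480 − 408) = 900; fraction = 900 / 12000 = 0.075.

DWL / government spending = 0.075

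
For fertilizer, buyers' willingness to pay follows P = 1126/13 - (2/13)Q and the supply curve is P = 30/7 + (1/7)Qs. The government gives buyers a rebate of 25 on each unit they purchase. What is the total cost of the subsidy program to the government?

Government cost = 244175/27

Pre-subsidy: 1126/13 - (2/13)Q = 30/7 + (1/7)Q gives Q* = 7492/27 and P* = 1186/27.
With the rebate, buyers effectively pay Pb = Ps − 25, where Ps is the price sellers receive.
On the curves, Pb = 1126/13 - (2/13)Q and Ps = 30/7 + (1/7)Q; the wedge Ps − Pb = 25 gives 30/7 + (1/7)Q − (1126/13 - (2/13)Q) = 25, so Q' = 9767/27.
Then Pb = 1126/13 − (2/13)·(9767/27) = 836/27 and Ps = 30/7 + (1/7)·(9767/27) = 1511/27.
Government outlay = subsidy × quantity = 25 × 9767/27 = 244175/27.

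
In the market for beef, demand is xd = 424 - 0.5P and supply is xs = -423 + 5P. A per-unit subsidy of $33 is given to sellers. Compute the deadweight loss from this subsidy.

Pre-subsidy: 424 - 0.5P = -423 + 5P gives P* = 154, x* = 347.
With the subsidy, sellers receive Ps = Pb + 33 for each unit, where Pb is the price buyers pay.
Supply in terms of Pb becomes xs = -423 + 5(Pb + 33) = -258 + 5Pb. Setting this equal to demand: 424 - 0.5Pb = -258 + 5Pb, so Pb = 124.
Sellers receive Ps = 124 + 33 = 157; x' = 424 − 0.5·124 = 362.
The subsidy expands output by 362 − 347 = 15 past the efficient level; on those units the gap between marginal cost and willingness to pay runs from 0 up to 33.
DWL = ½ × 33 × 15 = 247.5.

Deadweight loss = $247.5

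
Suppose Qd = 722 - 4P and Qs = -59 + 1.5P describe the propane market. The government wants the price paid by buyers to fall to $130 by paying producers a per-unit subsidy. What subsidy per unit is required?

At a buyer price of 130, quantity demanded is 722 − 4·130 = 202.
Sellers supply 202 only when they receive Ps with -59 + 1.5·Ps = 202, i.e. Ps = 174.
s = Ps − Pb = 174 − 130 = 44.

Required subsidy s = $44 per unit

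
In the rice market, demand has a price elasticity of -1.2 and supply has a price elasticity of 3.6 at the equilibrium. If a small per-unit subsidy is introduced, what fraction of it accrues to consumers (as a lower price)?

Consumer share = 0.75

For a small subsidy around the equilibrium, the benefit split depends on the relative slopes, which at a point are proportional to the elasticities.
Buyer share = εs/(εs + |εd|) = 3.6/(3.6 + 1.2) = 0.75; seller share = |εd|/(εs + |εd|) = 0.25.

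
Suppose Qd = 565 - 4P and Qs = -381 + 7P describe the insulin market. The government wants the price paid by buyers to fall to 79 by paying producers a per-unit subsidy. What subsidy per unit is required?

Required subsidy s = 11 per unit

At a buyer price of 79, quantity demanded is 565 − 4·79 = 249.
Sellers supply 249 only when they receive Ps with -381 + 7·Ps = 249, i.e. Ps = 90.
s = Ps − Pb = 90 − 79 = 11.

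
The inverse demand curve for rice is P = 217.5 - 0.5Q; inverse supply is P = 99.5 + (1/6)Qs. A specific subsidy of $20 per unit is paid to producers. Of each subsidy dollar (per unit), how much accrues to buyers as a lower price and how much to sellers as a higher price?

Pre-subsidy: 217.5 - 0.5Q = 99.5 + (1/6)Q gives Q* = 177 and P* = 129.
With the subsidy, sellers receive Ps = Pb + 20 for each unit, where Pb is the price buyers pay.
On the curves, Pb = 217.5 - 0.5Q and Ps = 99.5 + (1/6)Q; the wedge Ps − Pb = 20 gives 99.5 + (1/6)Q − (217.5 - 0.5Q) = 20, so Q' = 207.
Then Pb = 217.5 − 0.5·207 = 114 and Ps = 99.5 + (1/6)·207 = 134.
Buyers' price falls by P* − Pb = 129 − 114 = 15; sellers' price rises by Ps − P* = 134 − 129 = 5.

Buyers gain $15 per unit; sellers gain $5 per unit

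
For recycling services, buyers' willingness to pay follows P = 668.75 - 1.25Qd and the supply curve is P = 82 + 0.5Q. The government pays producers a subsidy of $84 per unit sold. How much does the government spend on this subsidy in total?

Government cost = $32196

Pre-subsidy: 668.75 - 1.25Q = 82 + 0.5Q gives Q* = 2347/7 and P* = 3495/14.
With the subsidy, sellers receive Ps = Pb + 84 for each unit, where Pb is the price buyers pay.
On the curves, Pb = 668.75 - 1.25Q and Ps = 82 + 0.5Q; the wedge Ps − Pb = 84 gives 82 + 0.5Q − (668.75 - 1.25Q) = 84, so Q' = 2683/7.
Then Pb = 668.75 − 1.25·(2683/7) = 2655/14 and Ps = 82 + 0.5·(2683/7) = 3831/14.
Government outlay = subsidy × quantity = 84 × 2683/7 = 32196.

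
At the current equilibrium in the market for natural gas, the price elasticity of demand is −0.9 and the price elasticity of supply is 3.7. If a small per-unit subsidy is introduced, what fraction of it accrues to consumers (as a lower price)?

Consumer share = 37/46

For a small subsidy around the equilibrium, the benefit split depends on the relative slopes, which at a point are proportional to the elasticities.
Buyer share = εs/(εs + |εd|) = 3.7/(3.7 + 0.9) = 37/46; seller share = |εd|/(εs + |εd|) = 9/46.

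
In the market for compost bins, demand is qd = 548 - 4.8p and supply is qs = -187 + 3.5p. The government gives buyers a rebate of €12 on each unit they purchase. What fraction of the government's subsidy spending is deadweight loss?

DWL / government spending = 252/3055

Pre-subsidy: 548 - 4.8p = -187 + 3.5p gives p* = 7350/83, q* = 10204/83.
With the rebate, buyers effectively pay pb = ps − 12, where ps is the price sellers receive.
Demand in terms of ps becomes qd = 548 − 4.8(ps − 12) = 605.6 - 4.8ps. Setting this equal to supply: 605.6 - 4.8ps = -187 + 3.5ps, so ps = 7926/83.
Buyers pay pb = 7926/83 − 12 = 6930/83; q' = -187 + 3.5·(7926/83) = 12220/83.
ΔCS = ½(10204/83 + 12220/83)(7350/83 − 6930/83) = 4709040/6889; ΔPS = ½(10204/83 + 12220/83)(7926/83 − 7350/83) = 6458112/6889.
Government spending = 12 × 12220/83 = 146640/83.
DWL = ½ × 12 × (12220/83 − 10204/83) = 12096/83; fraction = (12096/83) / (146640/83) = 252/3055.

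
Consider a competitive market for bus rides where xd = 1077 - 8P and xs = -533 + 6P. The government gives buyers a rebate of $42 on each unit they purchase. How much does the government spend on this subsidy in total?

Government cost = $12642

Pre-subsidy: 1077 - 8P = -533 + 6P gives P* = 115, x* = 157.
With the rebate, buyers effectively pay Pb = Ps − 42, where Ps is the price sellers receive.
Demand in terms of Ps becomes xd = 1077 − 8(Ps − 42) = 1413 - 8Ps. Setting this equal to supply: 1413 - 8Ps = -533 + 6Ps, so Ps = 139.
Buyers pay Pb = 139 − 42 = 97; x' = -533 + 6·139 = 301.
Government outlay = subsidy × quantity = 42 × 301 = 12642.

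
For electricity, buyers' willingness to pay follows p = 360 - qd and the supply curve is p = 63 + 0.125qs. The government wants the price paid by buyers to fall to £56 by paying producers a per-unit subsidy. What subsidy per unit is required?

At a buyer price of 56, quantity demanded is 360 − 1·56 = 304.
Sellers supply 304 only when they receive ps = 63 + 0.125·304 = 101.
s = ps − pb = 101 − 56 = 45.

Required subsidy s = £45 per unit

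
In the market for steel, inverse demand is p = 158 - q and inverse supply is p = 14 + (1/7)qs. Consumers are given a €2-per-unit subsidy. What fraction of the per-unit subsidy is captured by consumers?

Pre-subsidy: 158 - q = 14 + (1/7)q gives q* = 126 and p* = 32.
With the rebate, buyers effectively pay pb = ps − 2, where ps is the price sellers receive.
On the curves, pb = 158 - q and ps = 14 + (1/7)q; the wedge ps − pb = 2 gives 14 + (1/7)q − (158 - q) = 2, so q' = 127.75.
Then pb = 158 − 1·127.75 = 30.25 and ps = 14 + (1/7)·127.75 = 32.25.
Buyers' price falls by p* − pb = 32 − 30.25 = 1.75; sellers' price rises by ps − p* = 32.25 − 32 = 0.25.
So consumers capture 1.75/2 = 0.875 of each unit of subsidy.

Consumer share = 0.875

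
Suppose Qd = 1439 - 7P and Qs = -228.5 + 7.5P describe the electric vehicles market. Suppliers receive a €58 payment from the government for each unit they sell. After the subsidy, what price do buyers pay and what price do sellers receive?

Pre-subsidy: 1439 - 7P = -228.5 + 7.5P gives P* = 115, Q* = 634.
With the subsidy, sellers receive Ps = Pb + 58 for each unit, where Pb is the price buyers pay.
Supply in terms of Pb becomes Qs = -228.5 + 7.5(Pb + 58) = 206.5 + 7.5Pb. Setting this equal to demand: 1439 - 7Pb = 206.5 + 7.5Pb, so Pb = 85.
Sellers receive Ps = 85 + 58 = 143; Q' = 1439 − 7·85 = 844.

Buyers pay €85; sellers receive €143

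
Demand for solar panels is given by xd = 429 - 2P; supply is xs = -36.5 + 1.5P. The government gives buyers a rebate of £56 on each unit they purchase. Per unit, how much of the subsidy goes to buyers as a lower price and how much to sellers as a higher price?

Pre-subsidy: 429 - 2P = -36.5 + 1.5P gives P* = 133, x* = 163.
With the rebate, buyers effectively pay Pb = Ps − 56, where Ps is the price sellers receive.
Demand in terms of Ps becomes xd = 429 − 2(Ps − 56) = 541 - 2Ps. Setting this equal to supply: 541 - 2Ps = -36.5 + 1.5Ps, so Ps = 165.
Buyers pay Pb = 165 − 56 = 109; x' = -36.5 + 1.5·165 = 211.
Buyers' price falls by P* − Pb = 133 − 109 = 24; sellers' price rises by Ps − P* = 165 − 133 = 32.

Buyers gain £24 per unit; sellers gain £32 per unit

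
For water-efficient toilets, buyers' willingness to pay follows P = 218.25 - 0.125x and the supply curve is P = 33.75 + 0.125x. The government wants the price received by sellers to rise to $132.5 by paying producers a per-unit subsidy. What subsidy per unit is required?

At a seller price of 132.5, quantity supplied is -270 + 8·132.5 = 790.
Buyers absorb 790 only when they pay Pb = 218.25 − 0.125·790 = 119.5.
s = Ps − Pb = 132.5 − 119.5 = 13.

Required subsidy s = $13 per unit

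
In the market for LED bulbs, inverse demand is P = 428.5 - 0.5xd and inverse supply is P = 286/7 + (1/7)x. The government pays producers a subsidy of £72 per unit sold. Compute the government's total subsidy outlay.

Pre-subsidy: 428.5 - 0.5x = 286/7 + (1/7)x gives x* = 603 and P* = 127.
With the subsidy, sellers receive Ps = Pb + 72 for each unit, where Pb is the price buyers pay.
On the curves, Pb = 428.5 - 0.5x and Ps = 286/7 + (1/7)x; the wedge Ps − Pb = 72 gives 286/7 + (1/7)x − (428.5 - 0.5x) = 72, so x' = 715.
Then Pb = 428.5 − 0.5·715 = 71 and Ps = 286/7 + (1/7)·715 = 143.
Government outlay = subsidy × quantity = 72 × 715 = 51480.

Government cost = £51480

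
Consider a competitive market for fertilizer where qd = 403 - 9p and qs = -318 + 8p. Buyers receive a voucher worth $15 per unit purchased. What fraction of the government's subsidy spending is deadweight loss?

Pre-subsidy: 403 - 9p = -318 + 8p gives p* = 721/17, q* = 362/17.
With the rebate, buyers effectively pay pb = ps − 15, where ps is the price sellers receive.
Demand in terms of ps becomes qd = 403 − 9(ps − 15) = 538 - 9ps. Setting this equal to supply: 538 - 9ps = -318 + 8ps, so ps = 856/17.
Buyers pay pb = 856/17 − 15 = 601/17; q' = -318 + 8·(856/17) = 1442/17.
ΔCS = ½(362/17 + 1442/17)(721/17 − 601/17) = 108240/289; ΔPS = ½(362/17 + 1442/17)(856/17 − 721/17) = 121770/289.
Government spending = 15 × 1442/17 = 21630/17.
DWL = ½ × 15 × (1442/17 − 362/17) = 8100/17; fraction = (8100/17) / (21630/17) = 270/721.

DWL / government spending = 270/721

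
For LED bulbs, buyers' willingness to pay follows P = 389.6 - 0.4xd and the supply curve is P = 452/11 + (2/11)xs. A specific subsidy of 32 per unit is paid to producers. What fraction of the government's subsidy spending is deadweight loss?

DWL / government spending = 55/1308

Pre-subsidy: 389.6 - 0.4x = 452/11 + (2/11)x gives x* = 599 and P* = 150.
With the subsidy, sellers receive Ps = Pb + 32 for each unit, where Pb is the price buyers pay.
On the curves, Pb = 389.6 - 0.4x and Ps = 452/11 + (2/11)x; the wedge Ps − Pb = 32 gives 452/11 + (2/11)x − (389.6 - 0.4x) = 32, so x' = 654.
Then Pb = 389.6 − 0.4·654 = 128 and Ps = 452/11 + (2/11)·654 = 160.
ΔCS = ½(599 + 654)(150 − 128) = 13783; ΔPS = ½(599 + 654)(160 − 150) = 6265.
Government spending = 32 × 654 = 20928.
DWL = ½ × 32 × (654 − 599) = 880; fraction = 880 / 20928 = 55/1308.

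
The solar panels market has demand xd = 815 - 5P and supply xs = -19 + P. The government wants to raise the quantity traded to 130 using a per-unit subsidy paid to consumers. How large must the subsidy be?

At x = 130, invert demand for the buyer price: Pb = (815 − 130)/5 = 137; invert supply for the seller price: Ps = (130 − (-19))/1 = 149.
The subsidy must fill the gap: s = Ps − Pb = 149 − 137 = 12.

Required subsidy s = 12 per unit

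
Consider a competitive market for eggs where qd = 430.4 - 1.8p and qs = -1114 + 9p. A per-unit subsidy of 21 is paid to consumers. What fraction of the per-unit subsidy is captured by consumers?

Pre-subsidy: 430.4 - 1.8p = -1114 + 9p gives p* = 143, q* = 173.
With the rebate, buyers effectively pay pb = ps − 21, where ps is the price sellers receive.
Demand in terms of ps becomes qd = 430.4 − 1.8(ps − 21) = 468.2 - 1.8ps. Setting this equal to supply: 468.2 - 1.8ps = -1114 + 9ps, so ps = 146.5.
Buyers pay pb = 146.5 − 21 = 125.5; q' = -1114 + 9·146.5 = 204.5.
Buyers' price falls by p* − pb = 143 − 125.5 = 17.5; sellers' price rises by ps − p* = 146.5 − 143 = 3.5.
So consumers capture 17.5/21 = 5/6 of each unit of subsidy.

Consumer share = 5/6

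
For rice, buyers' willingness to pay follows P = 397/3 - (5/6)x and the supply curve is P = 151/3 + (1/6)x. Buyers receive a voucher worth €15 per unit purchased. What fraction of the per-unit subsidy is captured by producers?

Pre-subsidy: 397/3 - (5/6)x = 151/3 + (1/6)x gives x* = 82 and P* = 64.
With the rebate, buyers effectively pay Pb = Ps − 15, where Ps is the price sellers receive.
On the curves, Pb = 397/3 - (5/6)x and Ps = 151/3 + (1/6)x; the wedge Ps − Pb = 15 gives 151/3 + (1/6)x − (397/3 - (5/6)x) = 15, so x' = 97.
Then Pb = 397/3 − (5/6)·97 = 51.5 and Ps = 151/3 + (1/6)·97 = 66.5.
Buyers' price falls by P* − Pb = 64 − 51.5 = 12.5; sellers' price rises by Ps − P* = 66.5 − 64 = 2.5.
So producers capture 2.5/15 = 1/6 of each unit of subsidy.

Producer share = 1/6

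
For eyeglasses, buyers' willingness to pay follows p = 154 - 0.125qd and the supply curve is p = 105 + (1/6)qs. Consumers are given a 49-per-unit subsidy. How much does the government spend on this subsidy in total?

Government cost = 16464

Pre-subsidy: 154 - 0.125q = 105 + (1/6)q gives q* = 168 and p* = 133.
With the rebate, buyers effectively pay pb = ps − 49, where ps is the price sellers receive.
On the curves, pb = 154 - 0.125q and ps = 105 + (1/6)q; the wedge ps − pb = 49 gives 105 + (1/6)q − (154 - 0.125q) = 49, so q' = 336.
Then pb = 154 − 0.125·336 = 112 and ps = 105 + (1/6)·336 = 161.
Government outlay = subsidy × quantity = 49 × 336 = 16464.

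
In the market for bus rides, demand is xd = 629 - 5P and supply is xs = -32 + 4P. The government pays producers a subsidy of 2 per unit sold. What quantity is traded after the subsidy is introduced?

Pre-subsidy: 629 - 5P = -32 + 4P gives P* = 661/9, x* = 2356/9.
With the subsidy, sellers receive Ps = Pb + 2 for each unit, where Pb is the price buyers pay.
Supply in terms of Pb becomes xs = -32 + 4(Pb + 2) = -24 + 4Pb. Setting this equal to demand: 629 - 5Pb = -24 + 4Pb, so Pb = 653/9.
Sellers receive Ps = 653/9 + 2 = 671/9; x' = 629 − 5·(653/9) = 2396/9.

x' = 2396/9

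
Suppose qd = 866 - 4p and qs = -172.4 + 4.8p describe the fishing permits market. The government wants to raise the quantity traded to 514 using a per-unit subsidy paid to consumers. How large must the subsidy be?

At q = 514, invert demand for the buyer price: pb = (866 − 514)/4 = 88; invert supply for the seller price: ps = (514 − (-172.4))/4.8 = 143.
The subsidy must fill the gap: s = ps − pb = 143 − 88 = 55.

Required subsidy s = 55 per unit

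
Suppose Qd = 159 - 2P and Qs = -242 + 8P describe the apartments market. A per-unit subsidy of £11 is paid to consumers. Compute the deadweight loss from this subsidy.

Deadweight loss = £96.8

Pre-subsidy: 159 - 2P = -242 + 8P gives P* = 40.1, Q* = 78.8.
With the rebate, buyers effectively pay Pb = Ps − 11, where Ps is the price sellers receive.
Demand in terms of Ps becomes Qd = 159 − 2(Ps − 11) = 181 - 2Ps. Setting this equal to supply: 181 - 2Ps = -242 + 8Ps, so Ps = 42.3.
Buyers pay Pb = 42.3 − 11 = 31.3; Q' = -242 + 8·42.3 = 96.4.
The subsidy expands output by 96.4 − 78.8 = 17.6 past the efficient level; on those units the gap between marginal cost and willingness to pay runs from 0 up to 11.
DWL = ½ × 11 × 17.6 = 96.8.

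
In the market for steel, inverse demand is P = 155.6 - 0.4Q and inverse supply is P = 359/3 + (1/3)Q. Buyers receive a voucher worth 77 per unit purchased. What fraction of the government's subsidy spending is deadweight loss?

Pre-subsidy: 155.6 - 0.4Q = 359/3 + (1/3)Q gives Q* = 49 and P* = 136.
With the rebate, buyers effectively pay Pb = Ps − 77, where Ps is the price sellers receive.
On the curves, Pb = 155.6 - 0.4Q and Ps = 359/3 + (1/3)Q; the wedge Ps − Pb = 77 gives 359/3 + (1/3)Q − (155.6 - 0.4Q) = 77, so Q' = 154.
Then Pb = 155.6 − 0.4·154 = 94 and Ps = 359/3 + (1/3)·154 = 171.
ΔCS = ½(49 + 154)(136 − 94) = 4263; ΔPS = ½(49 + 154)(171 − 136) = 3552.5.
Government spending = 77 × 154 = 11858.
DWL = ½ × 77 × (154 − 49) = 4042.5; fraction = 4042.5 / 11858 = 15/44.

DWL / government spending = 15/44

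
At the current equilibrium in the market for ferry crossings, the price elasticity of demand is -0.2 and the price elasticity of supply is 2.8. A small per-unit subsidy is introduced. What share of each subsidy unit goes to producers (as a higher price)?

For a small subsidy around the equilibrium, the benefit split depends on the relative slopes, which at a point are proportional to the elasticities.
Buyer share = εs/(εs + |εd|) = 2.8/(2.8 + 0.2) = 14/15; seller share = |εd|/(εs + |εd|) = 1/15.
So producers capture 1/15 of the subsidy.

Producer share = 1/15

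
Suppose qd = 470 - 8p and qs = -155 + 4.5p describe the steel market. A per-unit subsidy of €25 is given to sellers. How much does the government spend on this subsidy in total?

Government cost = €3550

Pre-subsidy: 470 - 8p = -155 + 4.5p gives p* = 50, q* = 70.
With the subsidy, sellers receive ps = pb + 25 for each unit, where pb is the price buyers pay.
Supply in terms of pb becomes qs = -155 + 4.5(pb + 25) = -42.5 + 4.5pb. Setting this equal to demand: 470 - 8pb = -42.5 + 4.5pb, so pb = 41.
Sellers receive ps = 41 + 25 = 66; q' = 470 − 8·41 = 142.
Government outlay = subsidy × quantity = 25 × 142 = 3550.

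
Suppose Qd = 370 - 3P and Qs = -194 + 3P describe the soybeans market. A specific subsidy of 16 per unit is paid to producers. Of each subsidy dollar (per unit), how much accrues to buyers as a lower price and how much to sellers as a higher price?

Pre-subsidy: 370 - 3P = -194 + 3P gives P* = 94, Q* = 88.
With the subsidy, sellers receive Ps = Pb + 16 for each unit, where Pb is the price buyers pay.
Supply in terms of Pb becomes Qs = -194 + 3(Pb + 16) = -146 + 3Pb. Setting this equal to demand: 370 - 3Pb = -146 + 3Pb, so Pb = 86.
Sellers receive Ps = 86 + 16 = 102; Q' = 370 − 3·86 = 112.
Buyers' price falls by P* − Pb = 94 − 86 = 8; sellers' price rises by Ps − P* = 102 − 94 = 8.

Buyers gain 8 per unit; sellers gain 8 per unit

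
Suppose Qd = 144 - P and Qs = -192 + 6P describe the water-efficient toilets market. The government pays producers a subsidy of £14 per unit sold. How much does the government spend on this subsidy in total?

Pre-subsidy: 144 - P = -192 + 6P gives P* = 48, Q* = 96.
With the subsidy, sellers receive Ps = Pb + 14 for each unit, where Pb is the price buyers pay.
Supply in terms of Pb becomes Qs = -192 + 6(Pb + 14) = -108 + 6Pb. Setting this equal to demand: 144 - Pb = -108 + 6Pb, so Pb = 36.
Sellers receive Ps = 36 + 14 = 50; Q' = 144 − 1·36 = 108.
Government outlay = subsidy × quantity = 14 × 108 = 1512.

Government cost = £1512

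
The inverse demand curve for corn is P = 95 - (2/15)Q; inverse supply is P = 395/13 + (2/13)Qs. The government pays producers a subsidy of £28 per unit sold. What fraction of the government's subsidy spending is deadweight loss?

Pre-subsidy: 95 - (2/15)Q = 395/13 + (2/13)Q gives Q* = 225 and P* = 65.
With the subsidy, sellers receive Ps = Pb + 28 for each unit, where Pb is the price buyers pay.
On the curves, Pb = 95 - (2/15)Q and Ps = 395/13 + (2/13)Q; the wedge Ps − Pb = 28 gives 395/13 + (2/13)Q − (95 - (2/15)Q) = 28, so Q' = 322.5.
Then Pb = 95 − (2/15)·322.5 = 52 and Ps = 395/13 + (2/13)·322.5 = 80.
ΔCS = ½(225 + 322.5)(65 − 52) = 3558.75; ΔPS = ½(225 + 322.5)(80 − 65) = 4106.25.
Government spending = 28 × 322.5 = 9030.
DWL = ½ × 28 × (322.5 − 225) = 1365; fraction = 1365 / 9030 = 13/86.

DWL / government spending = 13/86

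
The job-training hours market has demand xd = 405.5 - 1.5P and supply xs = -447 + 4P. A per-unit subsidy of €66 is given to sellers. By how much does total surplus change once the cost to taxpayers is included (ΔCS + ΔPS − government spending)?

Pre-subsidy: 405.5 - 1.5P = -447 + 4P gives P* = 155, x* = 173.
With the subsidy, sellers receive Ps = Pb + 66 for each unit, where Pb is the price buyers pay.
Supply in terms of Pb becomes xs = -447 + 4(Pb + 66) = -183 + 4Pb. Setting this equal to demand: 405.5 - 1.5Pb = -183 + 4Pb, so Pb = 107.
Sellers receive Ps = 107 + 66 = 173; x' = 405.5 − 1.5·107 = 245.
ΔCS = ½(173 + 245)(155 − 107) = 10032; ΔPS = ½(173 + 245)(173 − 155) = 3762.
Government spending = 66 × 245 = 16170.
Net change = 10032 + 3762 − 16170 = -2376. The loss equals the DWL triangle ½·66·72.

Net change in total surplus = -€2376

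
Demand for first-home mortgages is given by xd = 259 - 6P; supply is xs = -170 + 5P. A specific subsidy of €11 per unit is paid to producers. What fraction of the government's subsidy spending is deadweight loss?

DWL / government spending = 3/11

Pre-subsidy: 259 - 6P = -170 + 5P gives P* = 39, x* = 25.
With the subsidy, sellers receive Ps = Pb + 11 for each unit, where Pb is the price buyers pay.
Supply in terms of Pb becomes xs = -170 + 5(Pb + 11) = -115 + 5Pb. Setting this equal to demand: 259 - 6Pb = -115 + 5Pb, so Pb = 34.
Sellers receive Ps = 34 + 11 = 45; x' = 259 − 6·34 = 55.
ΔCS = ½(25 + 55)(39 − 34) = 200; ΔPS = ½(25 + 55)(45 − 39) = 240.
Government spending = 11 × 55 = 605.
DWL = ½ × 11 × (55 − 25) = 165; fraction = 165 / 605 = 3/11.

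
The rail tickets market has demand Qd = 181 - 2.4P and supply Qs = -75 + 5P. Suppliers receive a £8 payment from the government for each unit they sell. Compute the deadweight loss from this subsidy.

Deadweight loss = 1920/37

Pre-subsidy: 181 - 2.4P = -75 + 5P gives P* = 1280/37, Q* = 3625/37.
With the subsidy, sellers receive Ps = Pb + 8 for each unit, where Pb is the price buyers pay.
Supply in terms of Pb becomes Qs = -75 + 5(Pb + 8) = -35 + 5Pb. Setting this equal to demand: 181 - 2.4Pb = -35 + 5Pb, so Pb = 1080/37.
Sellers receive Ps = 1080/37 + 8 = 1376/37; Q' = 181 − 2.4·(1080/37) = 4105/37.
The subsidy expands output by 4105/37 − 3625/37 = 480/37 past the efficient level; on those units the gap between marginal cost and willingness to pay runs from 0 up to 8.
DWL = ½ × 8 × 480/37 = 1920/37.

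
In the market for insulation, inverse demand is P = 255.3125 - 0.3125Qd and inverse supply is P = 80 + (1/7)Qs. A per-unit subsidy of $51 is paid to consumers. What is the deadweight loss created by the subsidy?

Pre-subsidy: 255.3125 - 0.3125Q = 80 + (1/7)Q gives Q* = 385 and P* = 135.
With the rebate, buyers effectively pay Pb = Ps − 51, where Ps is the price sellers receive.
On the curves, Pb = 255.3125 - 0.3125Q and Ps = 80 + (1/7)Q; the wedge Ps − Pb = 51 gives 80 + (1/7)Q − (255.3125 - 0.3125Q) = 51, so Q' = 497.
Then Pb = 255.3125 − 0.3125·497 = 100 and Ps = 80 + (1/7)·497 = 151.
The subsidy expands output by 497 − 385 = 112 past the efficient level; on those units the gap between marginal cost and willingness to pay runs from 0 up to 51.
DWL = ½ × 51 × 112 = 2856.

Deadweight loss = $2856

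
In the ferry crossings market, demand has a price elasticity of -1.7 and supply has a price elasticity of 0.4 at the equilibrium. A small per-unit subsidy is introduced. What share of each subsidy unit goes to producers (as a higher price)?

For a small subsidy around the equilibrium, the benefit split depends on the relative slopes, which at a point are proportional to the elasticities.
Buyer share = εs/(εs + |εd|) = 0.4/(0.4 + 1.7) = 4/21; seller share = |εd|/(εs + |εd|) = 17/21.
So producers capture 17/21 of the subsidy.

Producer share = 17/21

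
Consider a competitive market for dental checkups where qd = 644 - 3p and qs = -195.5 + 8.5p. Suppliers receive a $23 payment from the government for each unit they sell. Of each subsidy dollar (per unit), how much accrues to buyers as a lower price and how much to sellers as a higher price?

Buyers gain $17 per unit; sellers gain $6 per unit

Pre-subsidy: 644 - 3p = -195.5 + 8.5p gives p* = 73, q* = 425.
With the subsidy, sellers receive ps = pb + 23 for each unit, where pb is the price buyers pay.
Supply in terms of pb becomes qs = -195.5 + 8.5(pb + 23) = 0 + 8.5pb. Setting this equal to demand: 644 - 3pb = 0 + 8.5pb, so pb = 56.
Sellers receive ps = 56 + 23 = 79; q' = 644 − 3·56 = 476.
Buyers' price falls by p* − pb = 73 − 56 = 17; sellers' price rises by ps − p* = 79 − 73 = 6.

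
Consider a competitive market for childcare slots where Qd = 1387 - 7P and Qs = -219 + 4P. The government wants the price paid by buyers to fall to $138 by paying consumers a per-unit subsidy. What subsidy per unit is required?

At a buyer price of 138, quantity demanded is 1387 − 7·138 = 421.
Sellers supply 421 only when they receive Ps with -219 + 4·Ps = 421, i.e. Ps = 160.
s = Ps − Pb = 160 − 138 = 22.

Required subsidy s = $22 per unit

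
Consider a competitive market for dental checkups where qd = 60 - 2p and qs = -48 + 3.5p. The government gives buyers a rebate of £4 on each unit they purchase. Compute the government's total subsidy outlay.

Government cost = 1136/11

Pre-subsidy: 60 - 2p = -48 + 3.5p gives p* = 216/11, q* = 228/11.
With the rebate, buyers effectively pay pb = ps − 4, where ps is the price sellers receive.
Demand in terms of ps becomes qd = 60 − 2(ps − 4) = 68 - 2ps. Setting this equal to supply: 68 - 2ps = -48 + 3.5ps, so ps = 232/11.
Buyers pay pb = 232/11 − 4 = 188/11; q' = -48 + 3.5·(232/11) = 284/11.
Government outlay = subsidy × quantity = 4 × 284/11 = 1136/11.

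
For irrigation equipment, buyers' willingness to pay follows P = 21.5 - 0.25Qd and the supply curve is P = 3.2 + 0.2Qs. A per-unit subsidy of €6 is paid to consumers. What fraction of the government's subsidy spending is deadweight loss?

Pre-subsidy: 21.5 - 0.25Q = 3.2 + 0.2Q gives Q* = 122/3 and P* = 34/3.
With the rebate, buyers effectively pay Pb = Ps − 6, where Ps is the price sellers receive.
On the curves, Pb = 21.5 - 0.25Q and Ps = 3.2 + 0.2Q; the wedge Ps − Pb = 6 gives 3.2 + 0.2Q − (21.5 - 0.25Q) = 6, so Q' = 54.
Then Pb = 21.5 − 0.25·54 = 8 and Ps = 3.2 + 0.2·54 = 14.
ΔCS = ½(122/3 + 54)(34/3 − 8) = 1420/9; ΔPS = ½(122/3 + 54)(14 − 34/3) = 1136/9.
Government spending = 6 × 54 = 324.
DWL = ½ × 6 × (54 − 122/3) = 40; fraction = 40 / 324 = 10/81.

DWL / government spending = 10/81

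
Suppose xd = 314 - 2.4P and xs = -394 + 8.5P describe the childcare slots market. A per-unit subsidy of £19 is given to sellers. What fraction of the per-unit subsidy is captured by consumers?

Consumer share = 85/109

Pre-subsidy: 314 - 2.4P = -394 + 8.5P gives P* = 7080/109, x* = 17234/109.
With the subsidy, sellers receive Ps = Pb + 19 for each unit, where Pb is the price buyers pay.
Supply in terms of Pb becomes xs = -394 + 8.5(Pb + 19) = -232.5 + 8.5Pb. Setting this equal to demand: 314 - 2.4Pb = -232.5 + 8.5Pb, so Pb = 5465/109.
Sellers receive Ps = 5465/109 + 19 = 7536/109; x' = 314 − 2.4·(5465/109) = 21110/109.
Buyers' price falls by P* − Pb = 7080/109 − 5465/109 = 1615/109; sellers' price rises by Ps − P* = 7536/109 − 7080/109 = 456/109.
So consumers capture (1615/109)/19 = 85/109 of each unit of subsidy.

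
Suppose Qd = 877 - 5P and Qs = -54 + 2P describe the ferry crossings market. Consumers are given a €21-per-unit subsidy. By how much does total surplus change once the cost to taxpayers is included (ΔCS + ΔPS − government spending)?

Pre-subsidy: 877 - 5P = -54 + 2P gives P* = 133, Q* = 212.
With the rebate, buyers effectively pay Pb = Ps − 21, where Ps is the price sellers receive.
Demand in terms of Ps becomes Qd = 877 − 5(Ps − 21) = 982 - 5Ps. Setting this equal to supply: 982 - 5Ps = -54 + 2Ps, so Ps = 148.
Buyers pay Pb = 148 − 21 = 127; Q' = -54 + 2·148 = 242.
ΔCS = ½(212 + 242)(133 − 127) = 1362; ΔPS = ½(212 + 242)(148 − 133) = 3405.
Government spending = 21 × 242 = 5082.
Net change = 1362 + 3405 − 5082 = -315. The loss equals the DWL triangle ½·21·30.

Net change in total surplus = -€315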